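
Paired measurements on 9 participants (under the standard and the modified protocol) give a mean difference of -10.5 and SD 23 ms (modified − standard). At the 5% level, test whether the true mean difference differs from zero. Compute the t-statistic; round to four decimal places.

H0: μ_d = 0; H1: μ_d ≠ 0 (paired t-test on the differences, two-sided).
t = d̄/(s_d/√n) = -10.5/(23/√9) = -1.3696
df = n − 1 = 8
Two-sided p-value ≈ 0.2080
Since p ≈ 0.2080 > α = 0.05, fail to reject H0; the data do not provide sufficient evidence against H0.

-1.3696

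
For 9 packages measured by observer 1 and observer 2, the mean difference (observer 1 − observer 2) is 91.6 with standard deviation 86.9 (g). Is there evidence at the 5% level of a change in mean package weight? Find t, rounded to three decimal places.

H0: μ_d = 0; H1: μ_d ≠ 0 (paired t-test on the differences, two-sided).
t = d̄/(s_d/√n) = 91.6/(86.9/√9) = 3.162
df = n − 1 = 8
Two-sided p-value ≈ 0.013
Since p ≈ 0.013 < α = 0.05, reject H0; the evidence is statistically significant.

3.162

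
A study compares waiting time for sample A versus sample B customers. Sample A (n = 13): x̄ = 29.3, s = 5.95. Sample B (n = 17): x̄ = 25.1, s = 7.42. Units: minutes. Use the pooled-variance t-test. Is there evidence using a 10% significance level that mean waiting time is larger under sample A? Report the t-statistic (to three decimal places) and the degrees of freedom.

t = 1.669, df = 28

Let group 1 = sample A, group 2 = sample B. H0: μ_1 = μ_2; H1: μ_1 > μ_2 (two-sample pooled-variance t-test, right-tailed).
s_p² = [(13−1)·5.95² + (17−1)·7.42²]/(13+17−2) = 46.6333
t = (29.3 − 25.1)/√[46.6333·(1/13 + 1/17)] = 1.669
df = n₁ + n₂ − 2 = 28
p-value = P(T ≥ 1.669) ≈ 0.053
Since p ≈ 0.053 < α = 0.1, reject H0; the data support H1.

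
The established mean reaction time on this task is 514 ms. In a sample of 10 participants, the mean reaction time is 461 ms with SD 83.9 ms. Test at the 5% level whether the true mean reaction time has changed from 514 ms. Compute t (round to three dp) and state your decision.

H0: μ = 514; H1: μ ≠ 514 (one-sample t-test, two-sided).
t = (x̄ − μ₀)/(s/√n) = (461 − 514)/(83.9/√10) = -1.998
df = n − 1 = 9
Two-sided p-value ≈ 0.0768
Since p ≈ 0.0768 > α = 0.05, fail to reject H0; the data do not provide sufficient evidence against H0.

t = -1.998; fail to reject H0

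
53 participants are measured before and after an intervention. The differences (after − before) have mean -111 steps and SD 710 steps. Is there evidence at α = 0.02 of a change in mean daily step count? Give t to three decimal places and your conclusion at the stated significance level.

t = -1.138; fail to reject H0

H0: μ_d = 0; H1: μ_d ≠ 0 (paired t-test on the differences, two-sided).
t = d̄/(s_d/√n) = -111/(710/√53) = -1.138
df = n − 1 = 52
Two-sided p-value ≈ 0.2603
Since p ≈ 0.2603 > α = 0.02, fail to reject H0; the data do not provide sufficient evidence against H0.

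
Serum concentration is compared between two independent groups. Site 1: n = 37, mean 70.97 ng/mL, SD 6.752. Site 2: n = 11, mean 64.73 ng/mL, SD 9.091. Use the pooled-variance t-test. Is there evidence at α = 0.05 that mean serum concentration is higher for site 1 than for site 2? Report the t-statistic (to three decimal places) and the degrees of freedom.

t = 2.481, df = 46

Let group 1 = site 1, group 2 = site 2. H0: μ_1 = μ_2; H1: μ_1 > μ_2 (two-sample pooled-variance t-test, right-tailed).
s_p² = [(37−1)·6.752² + (11−1)·9.091²]/(37+11−2) = 53.6453
t = (70.97 − 64.73)/√[53.6453·(1/37 + 1/11)] = 2.481
df = n₁ + n₂ − 2 = 46
p-value = P(T ≥ 2.481) ≈ 0.0084
Since p ≈ 0.0084 < α = 0.05, reject H0; the evidence is statistically significant.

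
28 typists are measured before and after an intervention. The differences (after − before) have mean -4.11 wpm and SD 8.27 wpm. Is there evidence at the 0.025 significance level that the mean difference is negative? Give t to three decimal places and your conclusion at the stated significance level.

t = -2.630; reject H0

H0: μ_d = 0; H1: μ_d < 0 (paired t-test on the differences, left-tailed).
t = d̄/(s_d/√n) = -4.11/(8.27/√28) = -2.630
df = n − 1 = 27
p-value = P(T ≤ -2.630) ≈ 0.0070
Since p ≈ 0.0070 < α = 0.025, reject H0; the data support H1.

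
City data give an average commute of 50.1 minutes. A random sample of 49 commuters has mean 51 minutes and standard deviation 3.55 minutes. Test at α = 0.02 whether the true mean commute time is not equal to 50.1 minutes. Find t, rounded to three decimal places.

H0: μ = 50.1; H1: μ ≠ 50.1 (one-sample t-test, two-sided).
t = (x̄ − μ₀)/(s/√n) = (51 − 50.1)/(3.55/√49) = 1.775
df = n − 1 = 48
Two-sided p-value ≈ 0.082
Since p ≈ 0.082 > α = 0.02, fail to reject H0; the evidence is not statistically significant.

1.775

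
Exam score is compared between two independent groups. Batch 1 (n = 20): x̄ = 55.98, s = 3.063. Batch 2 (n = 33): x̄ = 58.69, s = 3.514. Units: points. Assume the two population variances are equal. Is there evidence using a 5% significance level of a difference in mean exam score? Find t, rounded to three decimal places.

-2.852

Let group 1 = batch 1, group 2 = batch 2. H0: μ_1 = μ_2; H1: μ_1 ≠ μ_2 (two-sample pooled-variance t-test, two-sided).
s_p² = [(20−1)·3.063² + (33−1)·3.514²]/(20+33−2) = 11.2431
t = (55.98 − 58.69)/√[11.2431·(1/20 + 1/33)] = -2.852
df = n₁ + n₂ − 2 = 51
Two-sided p-value ≈ 0.0063
Since p ≈ 0.0063 < α = 0.05, reject H0; the data support H1.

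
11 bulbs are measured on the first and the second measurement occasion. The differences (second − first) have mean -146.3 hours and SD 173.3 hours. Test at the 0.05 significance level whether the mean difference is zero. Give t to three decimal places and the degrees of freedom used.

H0: μ_d = 0; H1: μ_d ≠ 0 (paired t-test on the differences, two-sided).
t = d̄/(s_d/√n) = -146.3/(173.3/√11) = -2.800
df = n − 1 = 10
Two-sided p-value ≈ 0.0188
Since p ≈ 0.0188 < α = 0.05, reject H0; the evidence is statistically significant.

t = -2.800, df = 10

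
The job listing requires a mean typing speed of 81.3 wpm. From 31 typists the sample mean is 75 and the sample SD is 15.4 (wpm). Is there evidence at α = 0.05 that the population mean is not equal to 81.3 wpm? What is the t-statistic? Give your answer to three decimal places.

H0: μ = 81.3; H1: μ ≠ 81.3 (one-sample t-test, two-sided).
t = (x̄ − μ₀)/(s/√n) = (75 − 81.3)/(15.4/√31) = -2.278
df = n − 1 = 30
Two-sided p-value ≈ 0.030
Since p ≈ 0.030 < α = 0.05, reject H0; the evidence is statistically significant.

-2.278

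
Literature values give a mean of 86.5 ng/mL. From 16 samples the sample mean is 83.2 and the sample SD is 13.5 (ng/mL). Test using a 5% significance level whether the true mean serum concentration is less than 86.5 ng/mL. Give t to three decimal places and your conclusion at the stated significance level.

H0: μ = 86.5; H1: μ < 86.5 (one-sample t-test, left-tailed).
t = (x̄ − μ₀)/(s/√n) = (83.2 − 86.5)/(13.5/√16) = -0.978
df = n − 1 = 15
p-value = P(T ≤ -0.978) ≈ 0.1718
Since p ≈ 0.1718 > α = 0.05, fail to reject H0; the data do not provide sufficient evidence against H0.

t = -0.978; fail to reject H0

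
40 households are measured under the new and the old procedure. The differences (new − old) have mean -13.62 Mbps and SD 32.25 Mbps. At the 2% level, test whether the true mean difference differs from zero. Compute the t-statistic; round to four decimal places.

-2.6710

H0: μ_d = 0; H1: μ_d ≠ 0 (paired t-test on the differences, two-sided).
t = d̄/(s_d/√n) = -13.62/(32.25/√40) = -2.6710
df = n − 1 = 39
Two-sided p-value ≈ 0.0110
Since p ≈ 0.0110 < α = 0.02, reject H0; the data support H1.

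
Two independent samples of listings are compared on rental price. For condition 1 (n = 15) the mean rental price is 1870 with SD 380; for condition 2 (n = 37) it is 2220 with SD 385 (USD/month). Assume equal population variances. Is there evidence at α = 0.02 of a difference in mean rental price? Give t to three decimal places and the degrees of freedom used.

Let group 1 = condition 1, group 2 = condition 2. H0: μ_1 = μ_2; H1: μ_1 ≠ μ_2 (two-sample pooled-variance t-test, two-sided).
s_p² = [(15−1)·380² + (37−1)·385²]/(15+37−2) = 147154
t = (1870 − 2220)/√[147154·(1/15 + 1/37)] = -2.981
df = n₁ + n₂ − 2 = 50
Two-sided p-value ≈ 0.004
Since p ≈ 0.004 < α = 0.02, reject H0; the evidence is statistically significant.

t = -2.981, df = 50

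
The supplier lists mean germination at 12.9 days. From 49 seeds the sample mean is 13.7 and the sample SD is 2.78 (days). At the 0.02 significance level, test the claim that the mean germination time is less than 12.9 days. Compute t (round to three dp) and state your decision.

t = 2.014; fail to reject H0

H0: μ = 12.9; H1: μ < 12.9 (one-sample t-test, left-tailed).
t = (x̄ − μ₀)/(s/√n) = (13.7 − 12.9)/(2.78/√49) = 2.014
df = n − 1 = 48
p-value = P(T ≤ 2.014) ≈ 0.975
Since p ≈ 0.975 > α = 0.02, fail to reject H0; the data do not provide sufficient evidence against H0.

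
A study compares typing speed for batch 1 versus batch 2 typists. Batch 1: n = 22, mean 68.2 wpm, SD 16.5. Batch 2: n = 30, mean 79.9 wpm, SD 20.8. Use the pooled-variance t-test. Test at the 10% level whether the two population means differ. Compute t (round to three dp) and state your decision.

t = -2.181; reject H0

Let group 1 = batch 1, group 2 = batch 2. H0: μ_1 = μ_2; H1: μ_1 ≠ μ_2 (two-sample pooled-variance t-test, two-sided).
s_p² = [(22−1)·16.5² + (30−1)·20.8²]/(22+30−2) = 365.276
t = (68.2 − 79.9)/√[365.276·(1/22 + 1/30)] = -2.181
df = n₁ + n₂ − 2 = 50
Two-sided p-value ≈ 0.034
Since p ≈ 0.034 < α = 0.1, reject H0; the evidence is statistically significant.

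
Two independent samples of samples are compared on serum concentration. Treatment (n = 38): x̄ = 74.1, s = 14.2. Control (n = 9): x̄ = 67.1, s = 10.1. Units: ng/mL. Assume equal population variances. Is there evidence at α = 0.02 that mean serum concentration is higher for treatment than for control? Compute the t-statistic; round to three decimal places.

Let group 1 = treatment, group 2 = control. H0: μ_1 = μ_2; H1: μ_1 > μ_2 (two-sample pooled-variance t-test, right-tailed).
s_p² = [(38−1)·14.2² + (9−1)·10.1²]/(38+9−2) = 183.928
t = (74.1 − 67.1)/√[183.928·(1/38 + 1/9)] = 1.392
df = n₁ + n₂ − 2 = 45
p-value = P(T ≥ 1.392) ≈ 0.0853
Since p ≈ 0.0853 > α = 0.02, fail to reject H0; the evidence is not statistically significant.

1.392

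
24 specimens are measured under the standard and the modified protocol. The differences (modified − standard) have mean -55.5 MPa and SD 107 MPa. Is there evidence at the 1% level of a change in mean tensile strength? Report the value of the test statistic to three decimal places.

-2.541

H0: μ_d = 0; H1: μ_d ≠ 0 (paired t-test on the differences, two-sided).
t = d̄/(s_d/√n) = -55.5/(107/√24) = -2.541
df = n − 1 = 23
Two-sided p-value ≈ 0.018
Since p ≈ 0.018 > α = 0.01, fail to reject H0; the data do not provide sufficient evidence against H0.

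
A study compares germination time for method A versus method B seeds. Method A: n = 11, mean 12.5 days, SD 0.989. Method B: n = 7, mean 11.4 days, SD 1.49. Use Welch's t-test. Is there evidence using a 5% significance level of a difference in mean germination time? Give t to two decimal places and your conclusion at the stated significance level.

t = 1.73; fail to reject H0

Let group 1 = method A, group 2 = method B. H0: μ_1 = μ_2; H1: μ_1 ≠ μ_2 (Welch's two-sample t-test, two-sided).
t = (x̄_1 − x̄_2)/√(s_1²/n_1 + s_2²/n_2) = (12.5 − 11.4)/√(0.989²/11 + 1.49²/7) = 1.73
Welch–Satterthwaite df ≈ 9.39
Two-sided p-value ≈ 0.117
Since p ≈ 0.117 > α = 0.05, fail to reject H0; the data do not provide sufficient evidence against H0.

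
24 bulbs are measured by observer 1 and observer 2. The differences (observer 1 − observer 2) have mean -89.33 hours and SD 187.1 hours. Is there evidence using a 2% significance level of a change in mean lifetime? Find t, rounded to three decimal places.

-2.339

H0: μ_d = 0; H1: μ_d ≠ 0 (paired t-test on the differences, two-sided).
t = d̄/(s_d/√n) = -89.33/(187.1/√24) = -2.339
df = n − 1 = 23
Two-sided p-value ≈ 0.028
Since p ≈ 0.028 > α = 0.02, fail to reject H0; the evidence is not statistically significant.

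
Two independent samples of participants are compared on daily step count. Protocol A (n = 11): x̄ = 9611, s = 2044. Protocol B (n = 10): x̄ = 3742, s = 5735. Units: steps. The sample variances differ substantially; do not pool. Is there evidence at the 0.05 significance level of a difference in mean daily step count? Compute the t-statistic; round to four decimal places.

3.0641

Let group 1 = protocol A, group 2 = protocol B. H0: μ_1 = μ_2; H1: μ_1 ≠ μ_2 (Welch's two-sample t-test, two-sided).
t = (x̄_1 − x̄_2)/√(s_1²/n_1 + s_2²/n_2) = (9611 − 3742)/√(2044²/11 + 5735²/10) = 3.0641
Welch–Satterthwaite df ≈ 11.07
Two-sided p-value ≈ 0.0107
Since p ≈ 0.0107 < α = 0.05, reject H0; the evidence is statistically significant.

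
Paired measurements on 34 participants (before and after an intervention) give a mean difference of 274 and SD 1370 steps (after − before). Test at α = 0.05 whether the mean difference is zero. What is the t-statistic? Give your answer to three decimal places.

H0: μ_d = 0; H1: μ_d ≠ 0 (paired t-test on the differences, two-sided).
t = d̄/(s_d/√n) = 274/(1370/√34) = 1.166
df = n − 1 = 33
Two-sided p-value ≈ 0.2519
Since p ≈ 0.2519 > α = 0.05, fail to reject H0; the evidence is not statistically significant.

1.166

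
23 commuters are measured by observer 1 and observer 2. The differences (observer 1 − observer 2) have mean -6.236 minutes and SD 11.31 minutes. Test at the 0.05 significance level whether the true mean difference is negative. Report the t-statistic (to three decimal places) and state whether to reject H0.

H0: μ_d = 0; H1: μ_d < 0 (paired t-test on the differences, left-tailed).
t = d̄/(s_d/√n) = -6.236/(11.31/√23) = -2.644
df = n − 1 = 22
p-value = P(T ≤ -2.644) ≈ 0.007
Since p ≈ 0.007 < α = 0.05, reject H0; the data support H1.

t = -2.644; reject H0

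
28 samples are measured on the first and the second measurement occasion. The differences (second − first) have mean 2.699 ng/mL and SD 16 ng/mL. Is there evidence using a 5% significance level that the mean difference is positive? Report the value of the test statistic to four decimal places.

H0: μ_d = 0; H1: μ_d > 0 (paired t-test on the differences, right-tailed).
t = d̄/(s_d/√n) = 2.699/(16/√28) = 0.8926
df = n − 1 = 27
p-value = P(T ≥ 0.8926) ≈ 0.1900
Since p ≈ 0.1900 > α = 0.05, fail to reject H0; the data do not provide sufficient evidence against H0.

0.8926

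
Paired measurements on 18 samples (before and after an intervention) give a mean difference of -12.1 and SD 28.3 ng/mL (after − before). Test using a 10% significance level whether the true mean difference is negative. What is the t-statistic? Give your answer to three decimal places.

-1.814

H0: μ_d = 0; H1: μ_d < 0 (paired t-test on the differences, left-tailed).
t = d̄/(s_d/√n) = -12.1/(28.3/√18) = -1.814
df = n − 1 = 17
p-value = P(T ≤ -1.814) ≈ 0.044
Since p ≈ 0.044 < α = 0.1, reject H0; the data support H1.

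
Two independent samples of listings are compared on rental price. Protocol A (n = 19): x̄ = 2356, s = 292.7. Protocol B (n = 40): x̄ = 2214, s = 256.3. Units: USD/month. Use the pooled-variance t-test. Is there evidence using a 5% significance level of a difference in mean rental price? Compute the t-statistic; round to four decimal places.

1.8993

Let group 1 = protocol A, group 2 = protocol B. H0: μ_1 = μ_2; H1: μ_1 ≠ μ_2 (two-sample pooled-variance t-test, two-sided).
s_p² = [(19−1)·292.7² + (40−1)·256.3²]/(19+40−2) = 72000.3
t = (2356 − 2214)/√[72000.3·(1/19 + 1/40)] = 1.8993
df = n₁ + n₂ − 2 = 57
Two-sided p-value ≈ 0.063
Since p ≈ 0.063 > α = 0.05, fail to reject H0; the data do not provide sufficient evidence against H0.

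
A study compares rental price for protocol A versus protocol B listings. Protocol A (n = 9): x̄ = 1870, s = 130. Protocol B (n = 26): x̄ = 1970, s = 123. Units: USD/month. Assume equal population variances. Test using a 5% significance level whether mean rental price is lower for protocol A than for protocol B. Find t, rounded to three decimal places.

Let group 1 = protocol A, group 2 = protocol B. H0: μ_1 = μ_2; H1: μ_1 < μ_2 (two-sample pooled-variance t-test, left-tailed).
s_p² = [(9−1)·130² + (26−1)·123²]/(9+26−2) = 15558.3
t = (1870 − 1970)/√[15558.3·(1/9 + 1/26)] = -2.073
df = n₁ + n₂ − 2 = 33
p-value = P(T ≤ -2.073) ≈ 0.023
Since p ≈ 0.023 < α = 0.05, reject H0; the evidence is statistically significant.

-2.073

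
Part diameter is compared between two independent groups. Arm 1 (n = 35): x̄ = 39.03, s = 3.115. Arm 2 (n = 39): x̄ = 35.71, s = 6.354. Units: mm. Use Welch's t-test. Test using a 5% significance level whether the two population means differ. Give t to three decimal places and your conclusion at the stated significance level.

Let group 1 = arm 1, group 2 = arm 2. H0: μ_1 = μ_2; H1: μ_1 ≠ μ_2 (Welch's two-sample t-test, two-sided).
t = (x̄_1 − x̄_2)/√(s_1²/n_1 + s_2²/n_2) = (39.03 − 35.71)/√(3.115²/35 + 6.354²/39) = 2.898
Welch–Satterthwaite df ≈ 56.55
Two-sided p-value ≈ 0.0053
Since p ≈ 0.0053 < α = 0.05, reject H0; the evidence is statistically significant.

t = 2.898; reject H0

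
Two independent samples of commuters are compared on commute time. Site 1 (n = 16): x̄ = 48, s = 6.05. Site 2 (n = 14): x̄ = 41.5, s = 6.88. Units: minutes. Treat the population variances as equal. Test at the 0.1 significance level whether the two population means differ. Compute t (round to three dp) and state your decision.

Let group 1 = site 1, group 2 = site 2. H0: μ_1 = μ_2; H1: μ_1 ≠ μ_2 (two-sample pooled-variance t-test, two-sided).
s_p² = [(16−1)·6.05² + (14−1)·6.88²]/(16+14−2) = 41.5852
t = (48 − 41.5)/√[41.5852·(1/16 + 1/14)] = 2.754
df = n₁ + n₂ − 2 = 28
Two-sided p-value ≈ 0.010
Since p ≈ 0.010 < α = 0.1, reject H0; the evidence is statistically significant.

t = 2.754; reject H0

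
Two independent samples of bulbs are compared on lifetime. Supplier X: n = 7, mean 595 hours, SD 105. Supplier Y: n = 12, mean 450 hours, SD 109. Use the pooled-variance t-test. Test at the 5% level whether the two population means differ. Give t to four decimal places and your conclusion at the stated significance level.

t = 2.8333; reject H0

Let group 1 = supplier X, group 2 = supplier Y. H0: μ_1 = μ_2; H1: μ_1 ≠ μ_2 (two-sample pooled-variance t-test, two-sided).
s_p² = [(7−1)·105² + (12−1)·109²]/(7+12−2) = 11578.9
t = (595 − 450)/√[11578.9·(1/7 + 1/12)] = 2.8333
df = n₁ + n₂ − 2 = 17
Two-sided p-value ≈ 0.011
Since p ≈ 0.011 < α = 0.05, reject H0; the evidence is statistically significant.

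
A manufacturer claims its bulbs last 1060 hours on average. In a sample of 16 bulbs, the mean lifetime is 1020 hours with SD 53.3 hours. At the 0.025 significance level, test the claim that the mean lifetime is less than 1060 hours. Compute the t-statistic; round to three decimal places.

H0: μ = 1060; H1: μ < 1060 (one-sample t-test, left-tailed).
t = (x̄ − μ₀)/(s/√n) = (1020 − 1060)/(53.3/√16) = -3.002
df = n − 1 = 15
p-value = P(T ≤ -3.002) ≈ 0.004
Since p ≈ 0.004 < α = 0.025, reject H0; the evidence is statistically significant.

-3.002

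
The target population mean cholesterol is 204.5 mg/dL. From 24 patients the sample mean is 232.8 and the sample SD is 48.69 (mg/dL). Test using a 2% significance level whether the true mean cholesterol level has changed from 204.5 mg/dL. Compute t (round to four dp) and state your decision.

t = 2.8474; reject H0

H0: μ = 204.5; H1: μ ≠ 204.5 (one-sample t-test, two-sided).
t = (x̄ − μ₀)/(s/√n) = (232.8 − 204.5)/(48.69/√24) = 2.8474
df = n − 1 = 23
Two-sided p-value ≈ 0.009
Since p ≈ 0.009 < α = 0.02, reject H0; the evidence is statistically significant.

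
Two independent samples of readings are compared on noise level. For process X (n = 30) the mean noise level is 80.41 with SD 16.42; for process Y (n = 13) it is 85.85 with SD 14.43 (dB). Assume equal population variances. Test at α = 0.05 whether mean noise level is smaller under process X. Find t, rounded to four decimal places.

-1.0328

Let group 1 = process X, group 2 = process Y. H0: μ_1 = μ_2; H1: μ_1 < μ_2 (two-sample pooled-variance t-test, left-tailed).
s_p² = [(30−1)·16.42² + (13−1)·14.43²]/(30+13−2) = 251.648
t = (80.41 − 85.85)/√[251.648·(1/30 + 1/13)] = -1.0328
df = n₁ + n₂ − 2 = 41
p-value = P(T ≤ -1.0328) ≈ 0.154
Since p ≈ 0.154 > α = 0.05, fail to reject H0; the data do not provide sufficient evidence against H0.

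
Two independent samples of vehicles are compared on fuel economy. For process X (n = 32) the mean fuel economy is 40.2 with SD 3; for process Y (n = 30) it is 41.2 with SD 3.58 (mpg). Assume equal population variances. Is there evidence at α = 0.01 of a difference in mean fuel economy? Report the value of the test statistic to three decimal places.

-1.195

Let group 1 = process X, group 2 = process Y. H0: μ_1 = μ_2; H1: μ_1 ≠ μ_2 (two-sample pooled-variance t-test, two-sided).
s_p² = [(32−1)·3² + (30−1)·3.58²]/(32+30−2) = 10.8446
t = (40.2 − 41.2)/√[10.8446·(1/32 + 1/30)] = -1.195
df = n₁ + n₂ − 2 = 60
Two-sided p-value ≈ 0.2368
Since p ≈ 0.2368 > α = 0.01, fail to reject H0; the evidence is not statistically significant.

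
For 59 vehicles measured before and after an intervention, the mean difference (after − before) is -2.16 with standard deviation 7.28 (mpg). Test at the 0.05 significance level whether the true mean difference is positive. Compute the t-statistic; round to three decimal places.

H0: μ_d = 0; H1: μ_d > 0 (paired t-test on the differences, right-tailed).
t = d̄/(s_d/√n) = -2.16/(7.28/√59) = -2.279
df = n − 1 = 58
p-value = P(T ≥ -2.279) ≈ 0.9868
Since p ≈ 0.9868 > α = 0.05, fail to reject H0; the evidence is not statistically significant.

-2.279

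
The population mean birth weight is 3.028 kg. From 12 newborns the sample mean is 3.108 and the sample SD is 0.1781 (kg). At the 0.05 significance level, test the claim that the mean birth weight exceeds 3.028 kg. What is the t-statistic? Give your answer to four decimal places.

H0: μ = 3.028; H1: μ > 3.028 (one-sample t-test, right-tailed).
t = (x̄ − μ₀)/(s/√n) = (3.108 − 3.028)/(0.1781/√12) = 1.5560
df = n − 1 = 11
p-value = P(T ≥ 1.5560) ≈ 0.0740
Since p ≈ 0.0740 > α = 0.05, fail to reject H0; the evidence is not statistically significant.

1.5560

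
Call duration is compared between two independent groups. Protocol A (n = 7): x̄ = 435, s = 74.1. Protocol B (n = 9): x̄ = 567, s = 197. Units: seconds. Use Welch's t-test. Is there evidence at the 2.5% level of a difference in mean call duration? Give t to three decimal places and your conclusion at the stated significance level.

Let group 1 = protocol A, group 2 = protocol B. H0: μ_1 = μ_2; H1: μ_1 ≠ μ_2 (Welch's two-sample t-test, two-sided).
t = (x̄_1 − x̄_2)/√(s_1²/n_1 + s_2²/n_2) = (435 − 567)/√(74.1²/7 + 197²/9) = -1.849
Welch–Satterthwaite df ≈ 10.70
Two-sided p-value ≈ 0.092
Since p ≈ 0.092 > α = 0.025, fail to reject H0; the evidence is not statistically significant.

t = -1.849; fail to reject H0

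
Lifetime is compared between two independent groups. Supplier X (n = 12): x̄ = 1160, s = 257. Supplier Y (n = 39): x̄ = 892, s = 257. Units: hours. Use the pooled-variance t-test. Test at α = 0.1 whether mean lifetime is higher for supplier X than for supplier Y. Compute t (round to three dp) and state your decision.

Let group 1 = supplier X, group 2 = supplier Y. H0: μ_1 = μ_2; H1: μ_1 > μ_2 (two-sample pooled-variance t-test, right-tailed).
s_p² = [(12−1)·257² + (39−1)·257²]/(12+39−2) = 66049
t = (1160 − 892)/√[66049·(1/12 + 1/39)] = 3.159
df = n₁ + n₂ − 2 = 49
p-value = P(T ≥ 3.159) ≈ 0.001
Since p ≈ 0.001 < α = 0.1, reject H0; the data support H1.

t = 3.159; reject H0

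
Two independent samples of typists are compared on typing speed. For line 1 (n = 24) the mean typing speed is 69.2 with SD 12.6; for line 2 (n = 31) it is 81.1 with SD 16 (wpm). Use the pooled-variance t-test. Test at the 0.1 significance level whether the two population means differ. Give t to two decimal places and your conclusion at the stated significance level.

t = -2.99; reject H0

Let group 1 = line 1, group 2 = line 2. H0: μ_1 = μ_2; H1: μ_1 ≠ μ_2 (two-sample pooled-variance t-test, two-sided).
s_p² = [(24−1)·12.6² + (31−1)·16²]/(24+31−2) = 213.802
t = (69.2 − 81.1)/√[213.802·(1/24 + 1/31)] = -2.99
df = n₁ + n₂ − 2 = 53
Two-sided p-value ≈ 0.004
Since p ≈ 0.004 < α = 0.1, reject H0; the data support H1.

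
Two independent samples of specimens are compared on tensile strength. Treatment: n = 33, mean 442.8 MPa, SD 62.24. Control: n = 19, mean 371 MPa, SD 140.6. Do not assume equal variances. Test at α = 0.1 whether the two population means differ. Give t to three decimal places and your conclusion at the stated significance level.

Let group 1 = treatment, group 2 = control. H0: μ_1 = μ_2; H1: μ_1 ≠ μ_2 (Welch's two-sample t-test, two-sided).
t = (x̄_1 − x̄_2)/√(s_1²/n_1 + s_2²/n_2) = (442.8 − 371)/√(62.24²/33 + 140.6²/19) = 2.110
Welch–Satterthwaite df ≈ 22.13
Two-sided p-value ≈ 0.0464
Since p ≈ 0.0464 < α = 0.1, reject H0; the data support H1.

t = 2.110; reject H0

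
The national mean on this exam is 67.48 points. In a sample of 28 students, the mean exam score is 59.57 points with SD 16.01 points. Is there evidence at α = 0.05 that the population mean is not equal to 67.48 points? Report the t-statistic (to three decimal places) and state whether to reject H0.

H0: μ = 67.48; H1: μ ≠ 67.48 (one-sample t-test, two-sided).
t = (x̄ − μ₀)/(s/√n) = (59.57 − 67.48)/(16.01/√28) = -2.614
df = n − 1 = 27
Two-sided p-value ≈ 0.0144
Since p ≈ 0.0144 < α = 0.05, reject H0; the data support H1.

t = -2.614; reject H0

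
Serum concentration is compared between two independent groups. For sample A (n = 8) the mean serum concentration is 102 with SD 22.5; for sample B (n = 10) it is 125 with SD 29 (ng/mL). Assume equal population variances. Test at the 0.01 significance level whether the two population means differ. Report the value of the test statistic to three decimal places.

Let group 1 = sample A, group 2 = sample B. H0: μ_1 = μ_2; H1: μ_1 ≠ μ_2 (two-sample pooled-variance t-test, two-sided).
s_p² = [(8−1)·22.5² + (10−1)·29²]/(8+10−2) = 694.547
t = (102 − 125)/√[694.547·(1/8 + 1/10)] = -1.840
df = n₁ + n₂ − 2 = 16
Two-sided p-value ≈ 0.0844
Since p ≈ 0.0844 > α = 0.01, fail to reject H0; the data do not provide sufficient evidence against H0.

-1.840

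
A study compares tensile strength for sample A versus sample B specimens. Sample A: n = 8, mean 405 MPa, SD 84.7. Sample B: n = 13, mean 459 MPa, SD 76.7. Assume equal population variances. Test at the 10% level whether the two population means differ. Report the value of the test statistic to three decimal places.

Let group 1 = sample A, group 2 = sample B. H0: μ_1 = μ_2; H1: μ_1 ≠ μ_2 (two-sample pooled-variance t-test, two-sided).
s_p² = [(8−1)·84.7² + (13−1)·76.7²]/(8+13−2) = 6358.6
t = (405 − 459)/√[6358.6·(1/8 + 1/13)] = -1.507
df = n₁ + n₂ − 2 = 19
Two-sided p-value ≈ 0.1483
Since p ≈ 0.1483 > α = 0.1, fail to reject H0; the data do not provide sufficient evidence against H0.

-1.507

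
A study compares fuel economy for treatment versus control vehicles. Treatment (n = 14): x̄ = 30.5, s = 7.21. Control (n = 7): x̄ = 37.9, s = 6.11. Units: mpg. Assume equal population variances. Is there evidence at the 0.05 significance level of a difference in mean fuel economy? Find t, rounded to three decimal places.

-2.323

Let group 1 = treatment, group 2 = control. H0: μ_1 = μ_2; H1: μ_1 ≠ μ_2 (two-sample pooled-variance t-test, two-sided).
s_p² = [(14−1)·7.21² + (7−1)·6.11²]/(14+7−2) = 47.3572
t = (30.5 − 37.9)/√[47.3572·(1/14 + 1/7)] = -2.323
df = n₁ + n₂ − 2 = 19
Two-sided p-value ≈ 0.031
Since p ≈ 0.031 < α = 0.05, reject H0; the evidence is statistically significant.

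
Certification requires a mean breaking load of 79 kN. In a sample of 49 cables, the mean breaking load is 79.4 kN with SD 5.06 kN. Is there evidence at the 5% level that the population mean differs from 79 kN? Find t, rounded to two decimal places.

0.55

H0: μ = 79; H1: μ ≠ 79 (one-sample t-test, two-sided).
t = (x̄ − μ₀)/(s/√n) = (79.4 − 79)/(5.06/√49) = 0.55
df = n − 1 = 48
Two-sided p-value ≈ 0.583
Since p ≈ 0.583 > α = 0.05, fail to reject H0; the evidence is not statistically significant.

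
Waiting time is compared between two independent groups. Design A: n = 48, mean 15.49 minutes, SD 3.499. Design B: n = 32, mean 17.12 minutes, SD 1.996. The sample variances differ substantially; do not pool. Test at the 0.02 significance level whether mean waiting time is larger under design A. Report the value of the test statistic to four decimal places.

Let group 1 = design A, group 2 = design B. H0: μ_1 = μ_2; H1: μ_1 > μ_2 (Welch's two-sample t-test, right-tailed).
t = (x̄_1 − x̄_2)/√(s_1²/n_1 + s_2²/n_2) = (15.49 − 17.12)/√(3.499²/48 + 1.996²/32) = -2.6457
Welch–Satterthwaite df ≈ 76.46
p-value = P(T ≥ -2.6457) ≈ 0.9951
Since p ≈ 0.9951 > α = 0.02, fail to reject H0; the data do not provide sufficient evidence against H0.

-2.6457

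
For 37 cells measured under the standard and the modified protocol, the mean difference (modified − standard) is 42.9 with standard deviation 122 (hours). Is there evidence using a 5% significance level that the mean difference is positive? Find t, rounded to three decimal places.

2.139

H0: μ_d = 0; H1: μ_d > 0 (paired t-test on the differences, right-tailed).
t = d̄/(s_d/√n) = 42.9/(122/√37) = 2.139
df = n − 1 = 36
p-value = P(T ≥ 2.139) ≈ 0.0196
Since p ≈ 0.0196 < α = 0.05, reject H0; the data support H1.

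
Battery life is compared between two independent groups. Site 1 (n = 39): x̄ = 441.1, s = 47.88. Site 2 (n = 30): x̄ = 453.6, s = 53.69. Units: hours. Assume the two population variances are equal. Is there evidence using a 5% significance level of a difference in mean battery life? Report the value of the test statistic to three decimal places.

-1.020

Let group 1 = site 1, group 2 = site 2. H0: μ_1 = μ_2; H1: μ_1 ≠ μ_2 (two-sample pooled-variance t-test, two-sided).
s_p² = [(39−1)·47.88² + (30−1)·53.69²]/(39+30−2) = 2547.92
t = (441.1 − 453.6)/√[2547.92·(1/39 + 1/30)] = -1.020
df = n₁ + n₂ − 2 = 67
Two-sided p-value ≈ 0.312
Since p ≈ 0.312 > α = 0.05, fail to reject H0; the data do not provide sufficient evidence against H0.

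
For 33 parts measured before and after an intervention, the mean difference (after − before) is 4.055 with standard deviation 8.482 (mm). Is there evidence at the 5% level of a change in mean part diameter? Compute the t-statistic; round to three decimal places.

H0: μ_d = 0; H1: μ_d ≠ 0 (paired t-test on the differences, two-sided).
t = d̄/(s_d/√n) = 4.055/(8.482/√33) = 2.746
df = n − 1 = 32
Two-sided p-value ≈ 0.010
Since p ≈ 0.010 < α = 0.05, reject H0; the data support H1.

2.746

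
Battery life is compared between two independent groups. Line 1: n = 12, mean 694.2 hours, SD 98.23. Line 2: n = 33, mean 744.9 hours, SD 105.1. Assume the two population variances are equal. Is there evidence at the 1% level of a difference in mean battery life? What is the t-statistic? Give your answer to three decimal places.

-1.455

Let group 1 = line 1, group 2 = line 2. H0: μ_1 = μ_2; H1: μ_1 ≠ μ_2 (two-sample pooled-variance t-test, two-sided).
s_p² = [(12−1)·98.23² + (33−1)·105.1²]/(12+33−2) = 10688.7
t = (694.2 − 744.9)/√[10688.7·(1/12 + 1/33)] = -1.455
df = n₁ + n₂ − 2 = 43
Two-sided p-value ≈ 0.1530
Since p ≈ 0.1530 > α = 0.01, fail to reject H0; the evidence is not statistically significant.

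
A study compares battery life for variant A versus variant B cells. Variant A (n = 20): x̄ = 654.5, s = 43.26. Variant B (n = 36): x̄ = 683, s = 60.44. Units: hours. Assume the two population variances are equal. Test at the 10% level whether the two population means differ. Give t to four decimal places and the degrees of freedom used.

Let group 1 = variant A, group 2 = variant B. H0: μ_1 = μ_2; H1: μ_1 ≠ μ_2 (two-sample pooled-variance t-test, two-sided).
s_p² = [(20−1)·43.26² + (36−1)·60.44²]/(20+36−2) = 3026.15
t = (654.5 − 683)/√[3026.15·(1/20 + 1/36)] = -1.8577
df = n₁ + n₂ − 2 = 54
Two-sided p-value ≈ 0.0687
Since p ≈ 0.0687 < α = 0.1, reject H0; the evidence is statistically significant.

t = -1.8577, df = 54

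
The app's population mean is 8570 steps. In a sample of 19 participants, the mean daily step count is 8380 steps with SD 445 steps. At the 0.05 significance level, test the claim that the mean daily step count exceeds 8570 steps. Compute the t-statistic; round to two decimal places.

-1.86

H0: μ = 8570; H1: μ > 8570 (one-sample t-test, right-tailed).
t = (x̄ − μ₀)/(s/√n) = (8380 − 8570)/(445/√19) = -1.86
df = n − 1 = 18
p-value = P(T ≥ -1.86) ≈ 0.9604
Since p ≈ 0.9604 > α = 0.05, fail to reject H0; the evidence is not statistically significant.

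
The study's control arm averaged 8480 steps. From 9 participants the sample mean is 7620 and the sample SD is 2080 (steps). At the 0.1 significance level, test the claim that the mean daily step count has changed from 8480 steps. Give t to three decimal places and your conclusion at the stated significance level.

t = -1.240; fail to reject H0

H0: μ = 8480; H1: μ ≠ 8480 (one-sample t-test, two-sided).
t = (x̄ − μ₀)/(s/√n) = (7620 − 8480)/(2080/√9) = -1.240
df = n − 1 = 8
Two-sided p-value ≈ 0.250
Since p ≈ 0.250 > α = 0.1, fail to reject H0; the evidence is not statistically significant.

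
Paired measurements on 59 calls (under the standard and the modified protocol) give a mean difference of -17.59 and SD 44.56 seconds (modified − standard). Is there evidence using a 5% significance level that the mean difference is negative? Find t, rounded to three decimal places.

-3.032

H0: μ_d = 0; H1: μ_d < 0 (paired t-test on the differences, left-tailed).
t = d̄/(s_d/√n) = -17.59/(44.56/√59) = -3.032
df = n − 1 = 58
p-value = P(T ≤ -3.032) ≈ 0.002
Since p ≈ 0.002 < α = 0.05, reject H0; the evidence is statistically significant.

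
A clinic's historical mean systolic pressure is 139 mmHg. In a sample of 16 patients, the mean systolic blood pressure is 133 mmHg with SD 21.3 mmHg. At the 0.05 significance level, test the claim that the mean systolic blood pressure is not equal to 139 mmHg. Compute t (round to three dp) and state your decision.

H0: μ = 139; H1: μ ≠ 139 (one-sample t-test, two-sided).
t = (x̄ − μ₀)/(s/√n) = (133 − 139)/(21.3/√16) = -1.127
df = n − 1 = 15
Two-sided p-value ≈ 0.2775
Since p ≈ 0.2775 > α = 0.05, fail to reject H0; the evidence is not statistically significant.

t = -1.127; fail to reject H0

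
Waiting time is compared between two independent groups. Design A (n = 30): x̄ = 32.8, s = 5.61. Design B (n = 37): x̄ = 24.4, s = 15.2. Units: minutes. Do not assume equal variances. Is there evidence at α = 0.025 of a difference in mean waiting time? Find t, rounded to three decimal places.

3.110

Let group 1 = design A, group 2 = design B. H0: μ_1 = μ_2; H1: μ_1 ≠ μ_2 (Welch's two-sample t-test, two-sided).
t = (x̄_1 − x̄_2)/√(s_1²/n_1 + s_2²/n_2) = (32.8 − 24.4)/√(5.61²/30 + 15.2²/37) = 3.110
Welch–Satterthwaite df ≈ 47.45
Two-sided p-value ≈ 0.0032
Since p ≈ 0.0032 < α = 0.025, reject H0; the data support H1.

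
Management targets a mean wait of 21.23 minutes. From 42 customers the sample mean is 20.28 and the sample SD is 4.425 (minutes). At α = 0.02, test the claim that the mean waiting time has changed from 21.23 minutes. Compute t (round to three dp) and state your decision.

t = -1.391; fail to reject H0

H0: μ = 21.23; H1: μ ≠ 21.23 (one-sample t-test, two-sided).
t = (x̄ − μ₀)/(s/√n) = (20.28 − 21.23)/(4.425/√42) = -1.391
df = n − 1 = 41
Two-sided p-value ≈ 0.172
Since p ≈ 0.172 > α = 0.02, fail to reject H0; the evidence is not statistically significant.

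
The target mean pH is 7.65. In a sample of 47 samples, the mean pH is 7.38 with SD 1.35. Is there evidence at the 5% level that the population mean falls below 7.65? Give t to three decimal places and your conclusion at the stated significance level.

H0: μ = 7.65; H1: μ < 7.65 (one-sample t-test, left-tailed).
t = (x̄ − μ₀)/(s/√n) = (7.38 − 7.65)/(1.35/√47) = -1.371
df = n − 1 = 46
p-value = P(T ≤ -1.371) ≈ 0.088
Since p ≈ 0.088 > α = 0.05, fail to reject H0; the evidence is not statistically significant.

t = -1.371; fail to reject H0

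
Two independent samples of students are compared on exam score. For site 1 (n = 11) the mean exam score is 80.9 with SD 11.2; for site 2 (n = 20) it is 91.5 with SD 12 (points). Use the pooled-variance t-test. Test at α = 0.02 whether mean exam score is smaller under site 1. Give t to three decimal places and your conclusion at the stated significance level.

Let group 1 = site 1, group 2 = site 2. H0: μ_1 = μ_2; H1: μ_1 < μ_2 (two-sample pooled-variance t-test, left-tailed).
s_p² = [(11−1)·11.2² + (20−1)·12²]/(11+20−2) = 137.6
t = (80.9 − 91.5)/√[137.6·(1/11 + 1/20)] = -2.407
df = n₁ + n₂ − 2 = 29
p-value = P(T ≤ -2.407) ≈ 0.0113
Since p ≈ 0.0113 < α = 0.02, reject H0; the data support H1.

t = -2.407; reject H0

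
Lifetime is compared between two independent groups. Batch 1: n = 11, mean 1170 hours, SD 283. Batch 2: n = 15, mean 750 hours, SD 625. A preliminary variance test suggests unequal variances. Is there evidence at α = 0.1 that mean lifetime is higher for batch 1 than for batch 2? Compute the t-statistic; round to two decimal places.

2.30

Let group 1 = batch 1, group 2 = batch 2. H0: μ_1 = μ_2; H1: μ_1 > μ_2 (Welch's two-sample t-test, right-tailed).
t = (x̄_1 − x̄_2)/√(s_1²/n_1 + s_2²/n_2) = (1170 − 750)/√(283²/11 + 625²/15) = 2.30
Welch–Satterthwaite df ≈ 20.66
p-value = P(T ≥ 2.30) ≈ 0.0160
Since p ≈ 0.0160 < α = 0.1, reject H0; the evidence is statistically significant.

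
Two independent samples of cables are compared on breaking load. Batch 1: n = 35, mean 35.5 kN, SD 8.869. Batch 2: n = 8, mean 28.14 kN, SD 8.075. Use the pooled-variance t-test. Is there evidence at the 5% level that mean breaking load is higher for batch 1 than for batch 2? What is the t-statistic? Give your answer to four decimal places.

Let group 1 = batch 1, group 2 = batch 2. H0: μ_1 = μ_2; H1: μ_1 > μ_2 (two-sample pooled-variance t-test, right-tailed).
s_p² = [(35−1)·8.869² + (8−1)·8.075²]/(35+8−2) = 76.3622
t = (35.5 − 28.14)/√[76.3622·(1/35 + 1/8)] = 2.1492
df = n₁ + n₂ − 2 = 41
p-value = P(T ≥ 2.1492) ≈ 0.019
Since p ≈ 0.019 < α = 0.05, reject H0; the evidence is statistically significant.

2.1492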